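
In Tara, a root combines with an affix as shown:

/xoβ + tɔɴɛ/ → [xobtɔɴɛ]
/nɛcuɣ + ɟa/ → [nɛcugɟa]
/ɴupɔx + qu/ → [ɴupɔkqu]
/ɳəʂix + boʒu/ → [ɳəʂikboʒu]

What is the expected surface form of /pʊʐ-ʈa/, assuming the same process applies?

The data show regressive manner assimilation: /β/ → [b] before /t/; /ɣ/ → [g] before /ɟ/; /x/ → [k] before /q/; /x/ → [k] before /b/. In each pair only manner changes, matching the following consonant, while place and voice stay constant.
/ʐ/ is a voiced retroflex fricative. The following trigger /ʈ/ is a stop, so /ʐ/ must become a stop as well.
A voiced retroflex stop is [ɖ], so the surface segment is [ɖ].

[pʊɖʈa]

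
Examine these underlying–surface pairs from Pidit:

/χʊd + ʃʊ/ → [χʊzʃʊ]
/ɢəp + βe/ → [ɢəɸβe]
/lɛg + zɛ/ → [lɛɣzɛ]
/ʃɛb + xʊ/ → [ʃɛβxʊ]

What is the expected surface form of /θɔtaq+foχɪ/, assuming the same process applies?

The data show regressive manner assimilation: /d/ → [z] before /ʃ/; /p/ → [ɸ] before /β/; /g/ → [ɣ] before /z/; /b/ → [β] before /x/. In each pair only manner changes, matching the following consonant, while place and voice stay constant.
/q/ is a voiceless uvular stop. The following trigger /f/ is a fricative, so /q/ must become a fricative as well.
A voiceless uvular fricative is [χ], so the surface segment is [χ].

[θɔtaχfoχɪ]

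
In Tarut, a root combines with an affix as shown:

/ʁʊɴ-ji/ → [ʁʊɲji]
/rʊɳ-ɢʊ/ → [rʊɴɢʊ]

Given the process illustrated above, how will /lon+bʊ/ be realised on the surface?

The data show regressive place assimilation: /ɴ/ → [ɲ] before /j/; /ɳ/ → [ɴ] before /ɢ/. In each pair only place changes, matching the following consonant, while manner and voice stay constant.
/n/ is a voiced alveolar nasal. The following trigger /b/ is bilabial, so /n/ must become bilabial as well.
A voiced bilabial nasal is [m], so the surface segment is [m].

[lombʊ]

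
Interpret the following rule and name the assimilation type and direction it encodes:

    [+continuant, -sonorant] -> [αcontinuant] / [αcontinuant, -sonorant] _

progressive manner assimilation

The shared variable α links the value of [continuant] on the target to that of the neighbouring obstruent. [continuant] distinguishes stops from fricatives — a manner-of-articulation feature — so this is manner assimilation.
Since the environment is written before the underscore, the trigger precedes the target; the direction is progressive.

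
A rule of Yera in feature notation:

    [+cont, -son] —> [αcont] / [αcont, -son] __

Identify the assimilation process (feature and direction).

The shared variable α links the value of [cont] on the target to that of the neighbouring obstruent. [cont] distinguishes stops from fricatives — a manner-of-articulation feature — so this is manner assimilation.
Since the environment is written before the underscore, the trigger precedes the target; the direction is progressive.

progressive manner assimilation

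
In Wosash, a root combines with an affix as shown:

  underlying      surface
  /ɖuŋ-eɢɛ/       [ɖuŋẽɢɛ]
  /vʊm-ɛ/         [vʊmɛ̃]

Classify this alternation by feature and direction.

The vowel /e/ surfaces as nasalised [ẽ] next to the preceding nasal /ŋ/ — it has acquired the [+nasal] feature of its neighbour.
Likewise in the remaining data: /ɛ/ → [ɛ̃] after /m/ — each time a vowel is nasalised next to a preceding nasal.
Because the conditioning nasal is to the left of the vowel that changes, the process is progressive (perseverative).

progressive nasality assimilation (vowel nasalisation)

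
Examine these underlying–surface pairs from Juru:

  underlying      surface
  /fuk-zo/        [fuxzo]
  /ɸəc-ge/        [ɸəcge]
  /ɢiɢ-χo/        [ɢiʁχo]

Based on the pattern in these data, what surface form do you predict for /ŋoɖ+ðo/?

The data show regressive manner assimilation: /k/ → [x] before /z/; /ɢ/ → [ʁ] before /χ/. In each pair only manner changes, matching the following consonant, while place and voice stay constant.
Nothing changes in [ɸəcge]: there the adjacent consonants already agree in manner (/c/ and /g/ are both stops), so this form is consistent with the same rule.
/ɖ/ is a voiced retroflex stop. The following trigger /ð/ is a fricative, so /ɖ/ must become a fricative as well.
Changing only its manner to fricative gives [ʐ] — the voiced retroflex fricative.

[ŋoʐðo]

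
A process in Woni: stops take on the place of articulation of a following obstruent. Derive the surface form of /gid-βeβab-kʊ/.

The rule targets /d/ (voiced alveolar stop), which sits before the trigger /β/ (bilabial).
A voiced bilabial stop is [b], so the surface segment is [b].
The same rule applies at the second boundary: /b/ → [g] next to /k/.

[gibβeβagkʊ]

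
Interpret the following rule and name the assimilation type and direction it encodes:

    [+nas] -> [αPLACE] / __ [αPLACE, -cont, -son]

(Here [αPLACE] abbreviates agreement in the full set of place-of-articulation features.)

regressive place assimilation

The rule copies the place features (abbreviated [PLACE]) from the environment onto the target, so the assimilating feature is place.
Since the environment is written after the underscore, the trigger follows the target; the direction is regressive.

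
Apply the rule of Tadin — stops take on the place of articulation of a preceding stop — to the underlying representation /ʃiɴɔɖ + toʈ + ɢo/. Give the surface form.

The rule targets /t/ (voiceless alveolar stop), which sits after the trigger /ɖ/ (retroflex).
The voiceless retroflex stop is [ʈ], so /t/ → [ʈ].
At the second juncture, /ɢ/ likewise becomes [ɖ] adjacent to /ʈ/.

[ʃiɴɔɖʈoʈɖo]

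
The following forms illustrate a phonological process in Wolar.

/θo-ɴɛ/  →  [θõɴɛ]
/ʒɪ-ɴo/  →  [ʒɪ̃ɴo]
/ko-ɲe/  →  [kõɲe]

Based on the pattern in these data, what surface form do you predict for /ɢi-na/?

The data show regressive nasality assimilation (vowel nasalisation): /o/ → [õ] before /ɴ/; /ɪ/ → [ɪ̃] before /ɴ/; /o/ → [õ] before /ɲ/ — a vowel is nasalised by an immediately following nasal consonant.
The vowel /i/ is adjacent to the following nasal /n/, so it acquires [+nasal] and surfaces as [ĩ].

[ɢĩna]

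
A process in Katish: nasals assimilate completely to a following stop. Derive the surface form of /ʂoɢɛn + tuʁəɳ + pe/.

/n/ is the segment targeted by the rule; it sits immediately before /t/, so it assimilates completely and surfaces as [t].
The same rule applies at the second boundary: /ɳ/ → [p] next to /p/.

[ʂoɢɛttuʁəppe]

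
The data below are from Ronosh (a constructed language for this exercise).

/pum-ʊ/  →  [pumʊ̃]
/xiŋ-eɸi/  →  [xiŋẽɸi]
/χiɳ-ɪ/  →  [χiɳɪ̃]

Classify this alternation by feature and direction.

The vowel /ʊ/ surfaces as nasalised [ʊ̃] next to the preceding nasal /m/ — it has acquired the [+nasal] feature of its neighbour.
The other forms show the same pattern: /e/ → [ẽ] after /ŋ/; /ɪ/ → [ɪ̃] after /ɳ/ — each time a vowel is nasalised next to a preceding nasal.
Because the conditioning nasal is to the left of the vowel that changes, the process is progressive (perseverative).

progressive nasality assimilation (vowel nasalisation)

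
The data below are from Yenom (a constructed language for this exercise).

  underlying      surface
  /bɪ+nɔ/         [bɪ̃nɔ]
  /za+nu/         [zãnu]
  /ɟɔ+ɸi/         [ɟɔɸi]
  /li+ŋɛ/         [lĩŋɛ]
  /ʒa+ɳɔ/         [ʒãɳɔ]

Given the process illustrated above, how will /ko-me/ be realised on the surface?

[kõme]

The data show regressive nasality assimilation (vowel nasalisation): /ɪ/ → [ɪ̃] before /n/; /a/ → [ã] before /n/; /i/ → [ĩ] before /ŋ/; /a/ → [ã] before /ɳ/ — a vowel is nasalised by an immediately following nasal consonant.
No change occurs in [ɟɔɸi] because the vowel at the boundary is adjacent to an oral consonant, not a nasal (/ɔ/ next to /ɸ/).
/o/ sits next to the nasal /m/ and is therefore nasalised to [õ].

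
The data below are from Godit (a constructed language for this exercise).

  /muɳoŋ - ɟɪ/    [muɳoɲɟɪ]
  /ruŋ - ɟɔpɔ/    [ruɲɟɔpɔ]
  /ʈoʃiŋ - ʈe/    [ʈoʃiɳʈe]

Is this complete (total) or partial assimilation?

partial assimilation

Underlying /ŋ/ is realised as [ɲ] next to /ɟ/; /ɟ/ itself does not change.
/ŋ/ is velar while /ɟ/ is palatal; the output [ɲ] is palatal, matching the trigger — so the feature that spreads is place.
Manner and voice are unchanged, so the assimilation is partial, not total.
The other alternating form patterns the same way: /ŋ/ → [ɳ] before /ʈ/ (velar → retroflex, matching retroflex) — only place changes, and always toward the following segment.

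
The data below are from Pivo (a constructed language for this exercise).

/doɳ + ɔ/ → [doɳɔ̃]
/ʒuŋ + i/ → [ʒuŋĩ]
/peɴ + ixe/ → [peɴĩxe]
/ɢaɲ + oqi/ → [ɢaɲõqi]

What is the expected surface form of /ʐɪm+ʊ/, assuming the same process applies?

[ʐɪmʊ̃]

The data show progressive nasality assimilation (vowel nasalisation): /ɔ/ → [ɔ̃] after /ɳ/; /i/ → [ĩ] after /ŋ/; /i/ → [ĩ] after /ɴ/; /o/ → [õ] after /ɲ/ — a vowel is nasalised by an immediately preceding nasal consonant.
/ʊ/ sits next to the nasal /m/ and is therefore nasalised to [ʊ̃].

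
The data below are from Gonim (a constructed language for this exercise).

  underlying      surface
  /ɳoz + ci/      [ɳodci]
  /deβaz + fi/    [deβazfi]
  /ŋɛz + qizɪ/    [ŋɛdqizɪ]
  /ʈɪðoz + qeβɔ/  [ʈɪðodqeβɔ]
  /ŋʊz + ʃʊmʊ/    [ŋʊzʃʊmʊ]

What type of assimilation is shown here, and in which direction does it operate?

The segment that alternates is /z/, which surfaces as [d] when adjacent to /c/.
/z/ is a fricative while /c/ is a stop; the output [d] is a stop, matching the trigger — so the feature that spreads is manner.
Place and voice are unchanged, so the assimilation is partial, not total.
Checking the remaining alternation: /z/ → [d] before /q/ (fricative → stop, matching a stop) — only manner changes, and always toward the following segment.
No alternation appears in [deβazfi], [ŋʊzʃʊmʊ]: there the adjacent consonants already agree in manner (/z/ and /f/ are both fricatives; /z/ and /ʃ/ are both fricatives), so these forms are consistent with the same rule.
Since the segment that changes precedes the conditioning segment, the assimilation is regressive.

regressive manner assimilation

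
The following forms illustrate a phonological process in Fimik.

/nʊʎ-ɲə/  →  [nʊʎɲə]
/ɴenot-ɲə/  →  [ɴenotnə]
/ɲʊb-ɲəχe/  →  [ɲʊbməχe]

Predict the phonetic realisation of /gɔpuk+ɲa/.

[gɔpukŋa]

The data show progressive place assimilation: /ɲ/ → [n] after /t/; /ɲ/ → [m] after /b/. In each pair only place changes, matching the preceding consonant, while manner and voice stay constant.
No alternation appears in [nʊʎɲə]: there the adjacent consonants already agree in place (/ɲ/ and /ʎ/ are both palatal), so this form is consistent with the same rule.
/ɲ/ is a voiced palatal nasal. The preceding trigger /k/ is velar, so /ɲ/ must become velar as well.
The voiced velar nasal is [ŋ], so /ɲ/ → [ŋ].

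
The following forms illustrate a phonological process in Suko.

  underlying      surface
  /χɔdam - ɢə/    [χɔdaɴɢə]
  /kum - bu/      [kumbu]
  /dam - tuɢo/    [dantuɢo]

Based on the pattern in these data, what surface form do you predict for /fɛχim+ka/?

[fɛχiŋka]

The data show regressive place assimilation: /m/ → [ɴ] before /ɢ/; /m/ → [n] before /t/. In each pair only place changes, matching the following consonant, while manner and voice stay constant.
No alternation appears in [kumbu]: there the adjacent consonants already agree in place (/m/ and /b/ are both bilabial), so this form is consistent with the same rule.
/m/ is a voiced bilabial nasal. The following trigger /k/ is velar, so /m/ must become velar as well.
The voiced velar nasal is [ŋ], so /m/ → [ŋ].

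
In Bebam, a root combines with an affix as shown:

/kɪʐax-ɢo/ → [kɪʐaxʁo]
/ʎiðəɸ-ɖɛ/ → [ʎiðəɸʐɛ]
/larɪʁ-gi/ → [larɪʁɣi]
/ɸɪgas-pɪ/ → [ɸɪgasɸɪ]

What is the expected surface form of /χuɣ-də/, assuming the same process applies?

The data show progressive manner assimilation: /ɢ/ → [ʁ] after /x/; /ɖ/ → [ʐ] after /ɸ/; /g/ → [ɣ] after /ʁ/; /p/ → [ɸ] after /s/. In each pair only manner changes, matching the preceding consonant, while place and voice stay constant.
The rule targets /d/ (voiced alveolar stop), which sits after the trigger /ɣ/ (fricative).
A voiced alveolar fricative is [z], so the surface segment is [z].

[χuɣzə]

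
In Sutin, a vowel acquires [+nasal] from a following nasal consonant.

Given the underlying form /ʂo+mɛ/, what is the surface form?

/o/ sits next to the nasal /m/ and is therefore nasalised to [õ].

[ʂõmɛ]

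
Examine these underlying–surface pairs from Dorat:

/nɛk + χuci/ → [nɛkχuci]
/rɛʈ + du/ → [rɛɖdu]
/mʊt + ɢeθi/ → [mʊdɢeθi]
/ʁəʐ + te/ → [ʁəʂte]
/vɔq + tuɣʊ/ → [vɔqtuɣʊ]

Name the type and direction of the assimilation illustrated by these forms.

regressive voicing assimilation

The segment that alternates is /ʈ/, which surfaces as [ɖ] when adjacent to /d/.
The change voiceless → voiced matches the voicing of the following /d/, identifying this as voicing assimilation.
Place and manner are unchanged, so the assimilation is partial, not total.
Checking the remaining alternations: /t/ → [d] before /ɢ/ (voiceless → voiced, matching voiced); /ʐ/ → [ʂ] before /t/ (voiced → voiceless, matching voiceless) — only voicing changes, and always toward the following segment.
Nothing changes in [nɛkχuci], [vɔqtuɣʊ]: there the adjacent consonants already agree in voicing (/k/ and /χ/ are both voiceless; /q/ and /t/ are both voiceless), so these forms are consistent with the same rule.
The trigger is the following segment, so the direction is regressive (anticipatory).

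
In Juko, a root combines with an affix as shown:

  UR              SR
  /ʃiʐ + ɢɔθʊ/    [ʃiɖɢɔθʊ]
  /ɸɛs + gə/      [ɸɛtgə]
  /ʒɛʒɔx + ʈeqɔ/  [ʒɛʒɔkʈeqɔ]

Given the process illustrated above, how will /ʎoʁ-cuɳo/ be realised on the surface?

[ʎoɢcuɳo]

The data show regressive manner assimilation: /ʐ/ → [ɖ] before /ɢ/; /s/ → [t] before /g/; /x/ → [k] before /ʈ/. In each pair only manner changes, matching the following consonant, while place and voice stay constant.
The rule targets /ʁ/ (voiced uvular fricative), which sits before the trigger /c/ (stop).
Changing only its manner to stop gives [ɢ] — the voiced uvular stop.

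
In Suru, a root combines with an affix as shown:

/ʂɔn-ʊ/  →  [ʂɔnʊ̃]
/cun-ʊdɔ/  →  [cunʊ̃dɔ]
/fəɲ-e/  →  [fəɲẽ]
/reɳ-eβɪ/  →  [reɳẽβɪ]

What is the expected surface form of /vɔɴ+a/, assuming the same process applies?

[vɔɴã]

The data show progressive nasality assimilation (vowel nasalisation): /ʊ/ → [ʊ̃] after /n/; /e/ → [ẽ] after /ɲ/; /e/ → [ẽ] after /ɳ/ — a vowel is nasalised by an immediately preceding nasal consonant.
/a/ sits next to the nasal /ɴ/ and is therefore nasalised to [ã].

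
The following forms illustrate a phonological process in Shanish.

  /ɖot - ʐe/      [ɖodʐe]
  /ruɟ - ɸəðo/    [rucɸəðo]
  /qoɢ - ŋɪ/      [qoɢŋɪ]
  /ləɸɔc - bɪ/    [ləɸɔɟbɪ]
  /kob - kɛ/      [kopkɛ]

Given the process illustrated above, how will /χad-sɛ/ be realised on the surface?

[χatsɛ]

The data show regressive voicing assimilation: /t/ → [d] before /ʐ/; /ɟ/ → [c] before /ɸ/; /c/ → [ɟ] before /b/; /b/ → [p] before /k/. In each pair only voicing changes, matching the following consonant, while place and manner stay constant.
No alternation appears in [qoɢŋɪ]: there the adjacent consonants already agree in voicing (/ɢ/ and /ŋ/ are both voiced), so this form is consistent with the same rule.
The rule targets /d/ (voiced alveolar stop), which sits before the trigger /s/ (voiceless).
Changing only its voicing to voiceless gives [t] — the voiceless alveolar stop.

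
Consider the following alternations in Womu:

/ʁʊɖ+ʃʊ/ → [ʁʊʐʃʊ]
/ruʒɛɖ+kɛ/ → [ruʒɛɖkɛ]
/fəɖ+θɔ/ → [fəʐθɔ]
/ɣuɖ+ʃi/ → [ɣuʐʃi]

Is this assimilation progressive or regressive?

regressive

Underlying /ɖ/ is realised as [ʐ] next to /ʃ/; /ʃ/ itself does not change.
The change stop → fricative matches the manner of the following /ʃ/, identifying this as manner assimilation.
The same holds elsewhere in the data: /ɖ/ → [ʐ] before /θ/ (stop → fricative, matching a fricative) — only manner changes, and always toward the following segment.
No alternation appears in [ruʒɛɖkɛ]: there the adjacent consonants already agree in manner (/ɖ/ and /k/ are both stops), so this form is consistent with the same rule.
Since the segment that changes precedes the conditioning segment, the assimilation is regressive.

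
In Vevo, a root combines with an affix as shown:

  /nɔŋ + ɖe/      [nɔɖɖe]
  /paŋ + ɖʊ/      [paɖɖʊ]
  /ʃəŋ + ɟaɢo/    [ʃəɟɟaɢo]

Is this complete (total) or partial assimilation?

Comparing underlying and surface forms, /ŋ/ → [ɖ] is the alternation; the neighbouring /ɖ/ is constant.
The output [ɖ] is identical to the trigger /ɖ/ — every feature (place, manner, voicing) has been copied — so this is total assimilation.
The other form behaves the same way: /ŋ/ → [ɟ] before /ɟ/ — in each case the output is a copy of the following consonant.

total assimilation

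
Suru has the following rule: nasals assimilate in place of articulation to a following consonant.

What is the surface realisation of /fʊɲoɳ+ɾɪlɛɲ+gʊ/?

[fʊɲonɾɪlɛŋgʊ]

The rule targets /ɳ/ (voiced retroflex nasal), which sits before the trigger /ɾ/ (alveolar).
The voiced alveolar nasal is [n], so /ɳ/ → [n].
At the second juncture, /ɲ/ likewise becomes [ŋ] adjacent to /g/.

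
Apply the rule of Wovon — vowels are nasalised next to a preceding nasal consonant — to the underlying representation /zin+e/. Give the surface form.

/e/ sits next to the nasal /n/ and is therefore nasalised to [ẽ].

[zinẽ]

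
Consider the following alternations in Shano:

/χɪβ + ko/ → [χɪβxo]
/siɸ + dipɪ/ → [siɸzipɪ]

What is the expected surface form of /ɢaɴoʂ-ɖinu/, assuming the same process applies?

The data show progressive manner assimilation: /k/ → [x] after /β/; /d/ → [z] after /ɸ/. In each pair only manner changes, matching the preceding consonant, while place and voice stay constant.
The rule targets /ɖ/ (voiced retroflex stop), which sits after the trigger /ʂ/ (fricative).
The voiced retroflex fricative is [ʐ], so /ɖ/ → [ʐ].

[ɢaɴoʂʐinu]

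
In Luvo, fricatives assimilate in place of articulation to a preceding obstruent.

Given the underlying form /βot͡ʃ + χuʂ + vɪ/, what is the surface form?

[βot͡ʃʃuʂʐɪ]

The rule targets /χ/ (voiceless uvular fricative), which sits after the trigger /t͡ʃ/ (postalveolar).
A voiceless postalveolar fricative is [ʃ], so the surface segment is [ʃ].
At the second juncture, /v/ likewise becomes [ʐ] adjacent to /ʂ/.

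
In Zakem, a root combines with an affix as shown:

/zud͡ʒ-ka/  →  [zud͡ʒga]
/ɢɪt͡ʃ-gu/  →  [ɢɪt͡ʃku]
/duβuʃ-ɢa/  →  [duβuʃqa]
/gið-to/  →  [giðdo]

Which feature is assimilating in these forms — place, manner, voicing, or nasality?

voicing

Comparing underlying and surface forms, /k/ → [g] is the alternation; the neighbouring /d͡ʒ/ is constant.
/k/ is voiceless while /d͡ʒ/ is voiced; the output [g] is voiced, matching the trigger — so the feature that spreads is voicing.
The same holds elsewhere in the data: /g/ → [k] after /t͡ʃ/ (voiced → voiceless, matching voiceless); /ɢ/ → [q] after /ʃ/ (voiced → voiceless, matching voiceless); /t/ → [d] after /ð/ (voiceless → voiced, matching voiced) — only voicing changes, and always toward the preceding segment.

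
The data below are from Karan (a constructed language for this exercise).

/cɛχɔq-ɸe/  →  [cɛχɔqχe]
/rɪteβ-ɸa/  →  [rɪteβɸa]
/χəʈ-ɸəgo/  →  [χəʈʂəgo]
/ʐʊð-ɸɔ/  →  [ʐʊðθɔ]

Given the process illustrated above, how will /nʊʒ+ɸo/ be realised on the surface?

The data show progressive place assimilation: /ɸ/ → [χ] after /q/; /ɸ/ → [ʂ] after /ʈ/; /ɸ/ → [θ] after /ð/. In each pair only place changes, matching the preceding consonant, while manner and voice stay constant.
No alternation appears in [rɪteβɸa]: there the adjacent consonants already agree in place (/ɸ/ and /β/ are both bilabial), so this form is consistent with the same rule.
The rule targets /ɸ/ (voiceless bilabial fricative), which sits after the trigger /ʒ/ (postalveolar).
A voiceless postalveolar fricative is [ʃ], so the surface segment is [ʃ].

[nʊʒʃo]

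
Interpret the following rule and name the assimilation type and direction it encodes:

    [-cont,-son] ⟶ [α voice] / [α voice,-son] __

The rule copies [voice] from the environment onto the target, so the assimilating feature is voicing.
The conditioning segment sits to the left of the focus bar, meaning the trigger precedes the segment that changes — progressive assimilation.

progressive voicing assimilation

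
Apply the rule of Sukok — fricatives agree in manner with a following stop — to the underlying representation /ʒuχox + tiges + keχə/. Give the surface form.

[ʒuχoktigetkeχə]

The rule targets /x/ (voiceless velar fricative), which sits before the trigger /t/ (stop).
A voiceless velar stop is [k], so the surface segment is [k].
The same rule applies at the second boundary: /s/ → [t] next to /k/.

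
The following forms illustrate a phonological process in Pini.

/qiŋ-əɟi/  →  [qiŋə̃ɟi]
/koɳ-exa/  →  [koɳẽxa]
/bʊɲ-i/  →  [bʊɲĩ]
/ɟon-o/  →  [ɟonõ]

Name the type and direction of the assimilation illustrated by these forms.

progressive nasality assimilation (vowel nasalisation)

The vowel /ə/ surfaces as nasalised [ə̃] next to the preceding nasal /ŋ/ — it has acquired the [+nasal] feature of its neighbour.
The other forms show the same pattern: /e/ → [ẽ] after /ɳ/; /i/ → [ĩ] after /ɲ/; /o/ → [õ] after /n/ — each time a vowel is nasalised next to a preceding nasal.
Because the conditioning nasal is to the left of the vowel that changes, the process is progressive (perseverative).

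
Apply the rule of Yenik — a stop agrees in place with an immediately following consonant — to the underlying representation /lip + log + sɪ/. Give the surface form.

[litlodsɪ]

The rule targets /p/ (voiceless bilabial stop), which sits before the trigger /l/ (alveolar).
A voiceless alveolar stop is [t], so the surface segment is [t].
At the second juncture, /g/ likewise becomes [d] adjacent to /s/.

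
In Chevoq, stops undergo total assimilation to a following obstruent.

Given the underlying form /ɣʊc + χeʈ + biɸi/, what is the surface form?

[ɣʊχχebbiɸi]

/c/ is the segment targeted by the rule; it sits immediately before /χ/, so it assimilates completely and surfaces as [χ].
The same rule applies at the second boundary: /ʈ/ → [b] next to /b/.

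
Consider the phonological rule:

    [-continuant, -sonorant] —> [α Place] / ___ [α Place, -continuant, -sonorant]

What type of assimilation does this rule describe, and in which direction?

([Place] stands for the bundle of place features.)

The rule copies the place features (abbreviated [Place]) from the environment onto the target, so the assimilating feature is place.
The conditioning segment sits to the right of the focus bar, meaning the trigger follows the segment that changes — regressive assimilation.

regressive place assimilation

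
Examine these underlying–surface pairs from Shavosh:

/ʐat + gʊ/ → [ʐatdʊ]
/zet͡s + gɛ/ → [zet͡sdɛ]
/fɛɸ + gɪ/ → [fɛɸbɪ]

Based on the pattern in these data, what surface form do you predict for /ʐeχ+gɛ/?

The data show progressive place assimilation: /g/ → [d] after /t/; /g/ → [d] after /t͡s/; /g/ → [b] after /ɸ/. In each pair only place changes, matching the preceding consonant, while manner and voice stay constant.
/g/ is a voiced velar stop. The preceding trigger /χ/ is uvular, so /g/ must become uvular as well.
Changing only its place to uvular gives [ɢ] — the voiced uvular stop.

[ʐeχɢɛ]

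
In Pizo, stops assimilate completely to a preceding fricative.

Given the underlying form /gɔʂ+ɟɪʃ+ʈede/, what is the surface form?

[gɔʂʂɪʃʃede]

/ɟ/ is the segment targeted by the rule; it sits immediately after /ʂ/, so it assimilates completely and surfaces as [ʂ].
At the second juncture, /ʈ/ likewise becomes [ʃ] adjacent to /ʃ/.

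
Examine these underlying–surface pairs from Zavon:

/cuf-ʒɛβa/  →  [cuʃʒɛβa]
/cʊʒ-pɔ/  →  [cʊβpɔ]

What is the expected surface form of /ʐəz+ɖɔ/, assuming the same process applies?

[ʐəʐɖɔ]

The data show regressive place assimilation: /f/ → [ʃ] before /ʒ/; /ʒ/ → [β] before /p/. In each pair only place changes, matching the following consonant, while manner and voice stay constant.
The rule targets /z/ (voiced alveolar fricative), which sits before the trigger /ɖ/ (retroflex).
The voiced retroflex fricative is [ʐ], so /z/ → [ʐ].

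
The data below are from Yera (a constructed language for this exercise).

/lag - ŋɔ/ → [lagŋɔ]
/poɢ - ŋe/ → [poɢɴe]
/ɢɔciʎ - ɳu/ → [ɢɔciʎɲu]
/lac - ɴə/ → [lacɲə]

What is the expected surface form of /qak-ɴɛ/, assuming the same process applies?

[qakŋɛ]

The data show progressive place assimilation: /ŋ/ → [ɴ] after /ɢ/; /ɳ/ → [ɲ] after /ʎ/; /ɴ/ → [ɲ] after /c/. In each pair only place changes, matching the preceding consonant, while manner and voice stay constant.
No alternation appears in [lagŋɔ]: there the adjacent consonants already agree in place (/ŋ/ and /g/ are both velar), so this form is consistent with the same rule.
The rule targets /ɴ/ (voiced uvular nasal), which sits after the trigger /k/ (velar).
Changing only its place to velar gives [ŋ] — the voiced velar nasal.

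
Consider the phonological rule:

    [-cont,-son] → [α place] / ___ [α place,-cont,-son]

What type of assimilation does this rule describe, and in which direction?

regressive place assimilation

The rule copies the place features (abbreviated [place]) from the environment onto the target, so the assimilating feature is place.
The conditioning segment sits to the right of the focus bar, meaning the trigger follows the segment that changes — regressive assimilation.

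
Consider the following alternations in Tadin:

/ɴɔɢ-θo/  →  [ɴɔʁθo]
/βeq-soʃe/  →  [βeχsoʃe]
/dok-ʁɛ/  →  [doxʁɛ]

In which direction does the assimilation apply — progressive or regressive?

regressive

Comparing underlying and surface forms, /ɢ/ → [ʁ] is the alternation; the neighbouring /θ/ is constant.
/ɢ/ is a stop while /θ/ is a fricative; the output [ʁ] is a fricative, matching the trigger — so the feature that spreads is manner.
Checking the remaining alternations: /q/ → [χ] before /s/ (stop → fricative, matching a fricative); /k/ → [x] before /ʁ/ (stop → fricative, matching a fricative) — only manner changes, and always toward the following segment.
Since the segment that changes precedes the conditioning segment, the assimilation is regressive.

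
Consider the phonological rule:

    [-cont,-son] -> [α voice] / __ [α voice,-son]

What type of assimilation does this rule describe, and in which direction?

regressive voicing assimilation

The shared variable α links the value of [voice] on the target to the same value on the neighbouring segment, so voicing is the feature that assimilates.
The conditioning segment sits to the right of the focus bar, meaning the trigger follows the segment that changes — regressive assimilation.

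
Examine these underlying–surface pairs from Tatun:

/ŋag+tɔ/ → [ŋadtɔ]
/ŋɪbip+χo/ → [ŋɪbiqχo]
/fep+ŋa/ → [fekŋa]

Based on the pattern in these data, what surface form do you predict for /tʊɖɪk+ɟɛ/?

[tʊɖɪcɟɛ]

The data show regressive place assimilation: /g/ → [d] before /t/; /p/ → [q] before /χ/; /p/ → [k] before /ŋ/. In each pair only place changes, matching the following consonant, while manner and voice stay constant.
/k/ is a voiceless velar stop. The following trigger /ɟ/ is palatal, so /k/ must become palatal as well.
The voiceless palatal stop is [c], so /k/ → [c].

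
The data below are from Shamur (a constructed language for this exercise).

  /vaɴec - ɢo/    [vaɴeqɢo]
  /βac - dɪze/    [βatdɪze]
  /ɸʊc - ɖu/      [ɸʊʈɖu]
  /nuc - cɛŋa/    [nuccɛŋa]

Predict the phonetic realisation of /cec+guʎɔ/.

[cekguʎɔ]

The data show regressive place assimilation: /c/ → [q] before /ɢ/; /c/ → [t] before /d/; /c/ → [ʈ] before /ɖ/. In each pair only place changes, matching the following consonant, while manner and voice stay constant.
Nothing changes in [nuccɛŋa]: there the adjacent consonants already agree in place (/c/ and /c/ are both palatal), so this form is consistent with the same rule.
/c/ is a voiceless palatal stop. The following trigger /g/ is velar, so /c/ must become velar as well.
A voiceless velar stop is [k], so the surface segment is [k].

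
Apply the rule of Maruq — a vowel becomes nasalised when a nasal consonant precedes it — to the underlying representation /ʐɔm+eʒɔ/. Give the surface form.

/e/ sits next to the nasal /m/ and is therefore nasalised to [ẽ].

[ʐɔmẽʒɔ]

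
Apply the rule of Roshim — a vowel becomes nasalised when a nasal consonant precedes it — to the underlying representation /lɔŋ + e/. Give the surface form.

/e/ sits next to the nasal /ŋ/ and is therefore nasalised to [ẽ].

[lɔŋẽ]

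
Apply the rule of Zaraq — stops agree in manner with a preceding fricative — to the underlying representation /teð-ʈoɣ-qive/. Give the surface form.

[teðʂoɣχive]

The rule targets /ʈ/ (voiceless retroflex stop), which sits after the trigger /ð/ (fricative).
Changing only its manner to fricative gives [ʂ] — the voiceless retroflex fricative.
At the second juncture, /q/ likewise becomes [χ] adjacent to /ɣ/.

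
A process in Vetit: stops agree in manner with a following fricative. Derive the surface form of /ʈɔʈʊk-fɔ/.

/k/ is a voiceless velar stop. The following trigger /f/ is a fricative, so /k/ must become a fricative as well.
The voiceless velar fricative is [x], so /k/ → [x].

[ʈɔʈʊxfɔ]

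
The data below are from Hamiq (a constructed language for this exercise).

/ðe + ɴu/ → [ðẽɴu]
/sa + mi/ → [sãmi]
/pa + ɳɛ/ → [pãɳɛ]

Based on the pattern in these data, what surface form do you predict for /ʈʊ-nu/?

[ʈʊ̃nu]

The data show regressive nasality assimilation (vowel nasalisation): /e/ → [ẽ] before /ɴ/; /a/ → [ã] before /m/; /a/ → [ã] before /ɳ/ — a vowel is nasalised by an immediately following nasal consonant.
The vowel /ʊ/ is adjacent to the following nasal /n/, so it acquires [+nasal] and surfaces as [ʊ̃].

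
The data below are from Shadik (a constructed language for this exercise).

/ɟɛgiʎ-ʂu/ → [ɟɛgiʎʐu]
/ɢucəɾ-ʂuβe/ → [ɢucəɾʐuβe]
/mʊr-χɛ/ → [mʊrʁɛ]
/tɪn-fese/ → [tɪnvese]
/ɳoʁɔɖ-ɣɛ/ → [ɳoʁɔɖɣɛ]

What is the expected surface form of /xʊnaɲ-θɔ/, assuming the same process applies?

The data show progressive voicing assimilation: /ʂ/ → [ʐ] after /ʎ/; /ʂ/ → [ʐ] after /ɾ/; /χ/ → [ʁ] after /r/; /f/ → [v] after /n/. In each pair only voicing changes, matching the preceding consonant, while place and manner stay constant.
Nothing changes in [ɳoʁɔɖɣɛ]: there the adjacent consonants already agree in voicing (/ɣ/ and /ɖ/ are both voiced), so this form is consistent with the same rule.
/θ/ is a voiceless dental fricative. The preceding trigger /ɲ/ is voiced, so /θ/ must become voiced as well.
A voiced dental fricative is [ð], so the surface segment is [ð].

[xʊnaɲðɔ]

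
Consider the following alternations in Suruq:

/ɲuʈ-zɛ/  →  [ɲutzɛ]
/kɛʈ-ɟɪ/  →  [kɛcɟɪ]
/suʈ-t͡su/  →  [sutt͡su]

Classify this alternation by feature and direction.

Underlying /ʈ/ is realised as [t] next to /z/; /z/ itself does not change.
/ʈ/ is retroflex while /z/ is alveolar; the output [t] is alveolar, matching the trigger — so the feature that spreads is place.
Manner and voice are unchanged, so the assimilation is partial, not total.
The same holds elsewhere in the data: /ʈ/ → [c] before /ɟ/ (retroflex → palatal, matching palatal); /ʈ/ → [t] before /t͡s/ (retroflex → alveolar, matching alveolar) — only place changes, and always toward the following segment.
The trigger is the following segment, so the direction is regressive (anticipatory).

regressive place assimilation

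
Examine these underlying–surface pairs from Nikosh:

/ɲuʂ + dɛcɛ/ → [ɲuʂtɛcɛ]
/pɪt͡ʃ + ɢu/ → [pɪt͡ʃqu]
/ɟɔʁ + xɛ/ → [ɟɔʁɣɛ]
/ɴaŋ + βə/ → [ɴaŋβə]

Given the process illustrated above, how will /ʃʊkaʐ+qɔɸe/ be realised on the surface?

The data show progressive voicing assimilation: /d/ → [t] after /ʂ/; /ɢ/ → [q] after /t͡ʃ/; /x/ → [ɣ] after /ʁ/. In each pair only voicing changes, matching the preceding consonant, while place and manner stay constant.
Nothing changes in [ɴaŋβə]: there the adjacent consonants already agree in voicing (/β/ and /ŋ/ are both voiced), so this form is consistent with the same rule.
The rule targets /q/ (voiceless uvular stop), which sits after the trigger /ʐ/ (voiced).
The voiced uvular stop is [ɢ], so /q/ → [ɢ].

[ʃʊkaʐɢɔɸe]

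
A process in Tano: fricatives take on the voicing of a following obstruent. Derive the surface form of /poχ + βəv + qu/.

The rule targets /χ/ (voiceless uvular fricative), which sits before the trigger /β/ (voiced).
The voiced uvular fricative is [ʁ], so /χ/ → [ʁ].
At the second juncture, /v/ likewise becomes [f] adjacent to /q/.

[poʁβəfqu]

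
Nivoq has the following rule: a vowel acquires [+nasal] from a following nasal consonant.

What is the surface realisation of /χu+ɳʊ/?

[χũɳʊ]

The vowel /u/ is adjacent to the following nasal /ɳ/, so it acquires [+nasal] and surfaces as [ũ].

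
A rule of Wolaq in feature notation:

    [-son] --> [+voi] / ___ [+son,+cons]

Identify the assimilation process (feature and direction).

The structural change is [+voi], and the conditioning segment [+son,+cons] (a sonorant consonant) is itself voiced, so the target comes to share the voicing of its neighbour — voicing assimilation.
The conditioning segment sits to the right of the focus bar, meaning the trigger follows the segment that changes — regressive assimilation.

regressive voicing assimilation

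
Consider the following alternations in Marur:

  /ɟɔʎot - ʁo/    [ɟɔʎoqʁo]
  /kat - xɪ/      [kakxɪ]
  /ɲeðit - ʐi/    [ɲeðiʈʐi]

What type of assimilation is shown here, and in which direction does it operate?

regressive place assimilation

The segment that alternates is /t/, which surfaces as [q] when adjacent to /ʁ/.
/t/ is alveolar while /ʁ/ is uvular; the output [q] is uvular, matching the trigger — so the feature that spreads is place.
Manner and voice are unchanged, so the assimilation is partial, not total.
The other alternating forms pattern the same way: /t/ → [k] before /x/ (alveolar → velar, matching velar); /t/ → [ʈ] before /ʐ/ (alveolar → retroflex, matching retroflex) — only place changes, and always toward the following segment.
Since the segment that changes precedes the conditioning segment, the assimilation is regressive.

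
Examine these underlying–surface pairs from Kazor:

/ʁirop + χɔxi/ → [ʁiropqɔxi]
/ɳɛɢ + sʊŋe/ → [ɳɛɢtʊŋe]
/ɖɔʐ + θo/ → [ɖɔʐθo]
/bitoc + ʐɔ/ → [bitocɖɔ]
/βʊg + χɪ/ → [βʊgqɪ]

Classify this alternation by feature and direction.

progressive manner assimilation

Comparing underlying and surface forms, /χ/ → [q] is the alternation; the neighbouring /p/ is constant.
The change fricative → stop matches the manner of the preceding /p/, identifying this as manner assimilation.
Place and voice are unchanged, so the assimilation is partial, not total.
The same holds elsewhere in the data: /s/ → [t] after /ɢ/ (fricative → stop, matching a stop); /ʐ/ → [ɖ] after /c/ (fricative → stop, matching a stop); /χ/ → [q] after /g/ (fricative → stop, matching a stop) — only manner changes, and always toward the preceding segment.
Nothing changes in [ɖɔʐθo]: there the adjacent consonants already agree in manner (/θ/ and /ʐ/ are both fricatives), so this form is consistent with the same rule.
The trigger is the preceding segment, so the direction is progressive (perseverative).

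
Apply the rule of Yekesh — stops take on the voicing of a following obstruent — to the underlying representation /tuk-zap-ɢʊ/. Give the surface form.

[tugzabɢʊ]

/k/ is a voiceless velar stop. The following trigger /z/ is voiced, so /k/ must become voiced as well.
A voiced velar stop is [g], so the surface segment is [g].
At the second juncture, /p/ likewise becomes [b] adjacent to /ɢ/.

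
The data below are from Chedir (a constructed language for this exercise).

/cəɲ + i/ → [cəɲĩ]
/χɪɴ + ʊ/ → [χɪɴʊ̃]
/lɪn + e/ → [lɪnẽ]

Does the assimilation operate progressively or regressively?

The vowel /i/ surfaces as nasalised [ĩ] next to the preceding nasal /ɲ/ — it has acquired the [+nasal] feature of its neighbour.
The other forms show the same pattern: /ʊ/ → [ʊ̃] after /ɴ/; /e/ → [ẽ] after /n/ — each time a vowel is nasalised next to a preceding nasal.
Because the conditioning nasal is to the left of the vowel that changes, the process is progressive (perseverative).

progressive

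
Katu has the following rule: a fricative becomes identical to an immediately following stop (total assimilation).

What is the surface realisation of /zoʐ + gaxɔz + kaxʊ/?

[zoggaxɔkkaxʊ]

/ʐ/ is the segment targeted by the rule; it sits immediately before /g/, so it assimilates completely and surfaces as [g].
At the second juncture, /z/ likewise becomes [k] adjacent to /k/.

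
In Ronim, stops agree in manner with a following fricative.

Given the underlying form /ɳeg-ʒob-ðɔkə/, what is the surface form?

[ɳeɣʒoβðɔkə]

/g/ is a voiced velar stop. The following trigger /ʒ/ is a fricative, so /g/ must become a fricative as well.
A voiced velar fricative is [ɣ], so the surface segment is [ɣ].
At the second juncture, /b/ likewise becomes [β] adjacent to /ð/.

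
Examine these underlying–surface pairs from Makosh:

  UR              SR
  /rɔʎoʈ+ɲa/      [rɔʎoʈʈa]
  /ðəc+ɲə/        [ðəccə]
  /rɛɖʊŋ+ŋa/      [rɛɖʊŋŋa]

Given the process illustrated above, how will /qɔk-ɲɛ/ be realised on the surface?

The data show progressive total assimilation (/ɲ/ → [ʈ] after /ʈ/; /ɲ/ → [c] after /c/): in every case the target segment becomes identical to its preceding neighbour, copying more than a single feature.
In [rɛɖʊŋŋa] the two consonants at the boundary are already identical (/ŋ/ + /ŋ/), so the rule applies vacuously and nothing changes.
/ɲ/ is the segment targeted by the rule; it sits immediately after /k/, so it assimilates completely and surfaces as [k].

[qɔkkɛ]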